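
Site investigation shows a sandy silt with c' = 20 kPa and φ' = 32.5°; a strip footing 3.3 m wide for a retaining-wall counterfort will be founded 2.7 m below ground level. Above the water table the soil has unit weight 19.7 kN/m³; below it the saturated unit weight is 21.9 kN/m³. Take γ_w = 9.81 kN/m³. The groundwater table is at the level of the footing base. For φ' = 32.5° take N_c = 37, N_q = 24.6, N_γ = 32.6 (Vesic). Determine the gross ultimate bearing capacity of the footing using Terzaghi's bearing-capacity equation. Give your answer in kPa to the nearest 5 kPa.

Effective surcharge at the founding depth q = γ·D_f = 19.7 × 2.7 = 53.19 kPa.
The water table coincides with the base, so in the self-weight term γ → γ' = 12.09 kN/m³.
q_ult = c·N_c + q·N_q + 0.5·γ·B·N_γ
     = 20 × 37 + 53.19 × 24.6 + 0.5 × 12.09 × 3.3 × 32.6
     = 740 + 1308.5 + 650.32 = 2698.8 kPa.

q_ult ≈ 2700 kPa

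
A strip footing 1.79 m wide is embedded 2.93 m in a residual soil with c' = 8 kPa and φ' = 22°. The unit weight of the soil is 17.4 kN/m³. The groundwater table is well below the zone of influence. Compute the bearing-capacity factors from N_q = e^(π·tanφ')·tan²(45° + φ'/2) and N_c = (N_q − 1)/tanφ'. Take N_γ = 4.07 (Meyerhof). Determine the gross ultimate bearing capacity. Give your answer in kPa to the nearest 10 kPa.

tan22° = 0.404, so N_q = e^(π×0.404)·tan²(56°) = 3.558 × 2.198 = 7.82.
N_c = (7.82 − 1)/tan22° = 16.88.
q = γ·D_f = 17.4 × 2.93 = 50.982 kPa.
c·N_c = 8 × 16.883 = 135.06 kPa
q·N_q = 50.982 × 7.8211 = 398.74 kPa
0.5·γ·B·N_γ = 0.5 × 17.4 × 1.79 × 4.07 = 63.382 kPa
q_ult = 135.06 + 398.74 + 63.382 = 597.18 kPa.

q_ult ≈ 600 kPa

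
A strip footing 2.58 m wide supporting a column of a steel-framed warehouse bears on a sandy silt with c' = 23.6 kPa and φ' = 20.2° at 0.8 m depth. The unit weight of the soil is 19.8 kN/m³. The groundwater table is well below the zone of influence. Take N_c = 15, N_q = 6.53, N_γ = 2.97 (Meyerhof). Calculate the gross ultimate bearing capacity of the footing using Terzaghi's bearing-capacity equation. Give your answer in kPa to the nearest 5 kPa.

q = γ·D_f = 19.8 × 0.8 = 15.84 kPa.
c·N_c = 23.6 × 15 = 354 kPa
q·N_q = 15.84 × 6.53 = 103.44 kPa
0.5·γ·B·N_γ = 0.5 × 19.8 × 2.58 × 2.97 = 75.86 kPa
q_ult = 354 + 103.44 + 75.86 = 533.29 kPa.

q_ult ≈ 535 kPa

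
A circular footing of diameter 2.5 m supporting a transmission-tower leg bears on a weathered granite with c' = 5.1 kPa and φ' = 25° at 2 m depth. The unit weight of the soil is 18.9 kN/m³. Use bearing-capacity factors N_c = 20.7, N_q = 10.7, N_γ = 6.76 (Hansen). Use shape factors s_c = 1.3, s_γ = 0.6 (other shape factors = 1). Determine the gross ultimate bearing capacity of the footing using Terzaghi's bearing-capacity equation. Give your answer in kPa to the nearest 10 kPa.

q_ult ≈ 640 kPa

q = γ·D_f = 18.9 × 2 = 37.8 kPa.
c·N_c·s_c = 5.1 × 20.7 × 1.3 = 137.24 kPa
q·N_q = 37.8 × 10.7 = 404.46 kPa
0.5·γ·B·N_γ·s_γ = 0.5 × 18.9 × 2.5 × 6.76 × 0.6 = 95.823 kPa
q_ult = 137.24 + 404.46 + 95.823 = 637.52 kPa.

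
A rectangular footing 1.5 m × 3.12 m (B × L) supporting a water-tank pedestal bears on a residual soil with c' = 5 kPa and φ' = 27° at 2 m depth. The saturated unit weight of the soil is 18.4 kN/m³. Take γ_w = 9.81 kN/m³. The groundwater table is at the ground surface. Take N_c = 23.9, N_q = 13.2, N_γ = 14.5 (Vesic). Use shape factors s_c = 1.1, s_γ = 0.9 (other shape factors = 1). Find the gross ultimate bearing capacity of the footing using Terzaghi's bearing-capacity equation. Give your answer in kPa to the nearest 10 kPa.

q_ult ≈ 440 kPa

With the water table at the surface the whole profile is submerged: γ' = 18.4 − 9.81 = 8.59 kN/m³, so q = γ'·D_f = 17.18 kPa; the same γ' applies in the ½γBN_γ term.
q_ult = c·N_c·s_c + q·N_q + 0.5·γ·B·N_γ·s_γ
     = 5 × 23.9 × 1.1 + 17.18 × 13.2 + 0.5 × 8.59 × 1.5 × 14.5 × 0.9
     = 131.45 + 226.78 + 84.075 = 442.3 kPa.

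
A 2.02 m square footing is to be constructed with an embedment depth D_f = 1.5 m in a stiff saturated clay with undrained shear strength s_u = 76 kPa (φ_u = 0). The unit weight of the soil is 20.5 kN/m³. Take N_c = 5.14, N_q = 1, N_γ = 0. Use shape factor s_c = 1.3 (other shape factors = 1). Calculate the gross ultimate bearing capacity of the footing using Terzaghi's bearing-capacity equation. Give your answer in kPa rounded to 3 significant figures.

q_ult ≈ 539 kPa

Overburden at base level: q = 20.5 × 1.5 = 30.75 kPa.
Cohesion term c·N_c·s_c = 76 × 5.14 × 1.3 = 507.83 kPa; surcharge term q·N_q = 30.75 × 1 = 30.75 kPa.
q_ult = 507.83 + 30.75 = 538.58 kPa.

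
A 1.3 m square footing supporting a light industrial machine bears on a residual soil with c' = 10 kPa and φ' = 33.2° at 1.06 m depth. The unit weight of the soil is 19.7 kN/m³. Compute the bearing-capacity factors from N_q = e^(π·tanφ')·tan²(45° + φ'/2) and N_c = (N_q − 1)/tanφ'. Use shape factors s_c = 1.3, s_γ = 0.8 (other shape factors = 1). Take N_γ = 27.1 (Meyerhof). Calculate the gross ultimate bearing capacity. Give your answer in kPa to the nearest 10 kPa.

q_ult ≈ 1350 kPa

tan33.2° = 0.6544, so N_q = e^(π×0.6544)·tan²(61.6°) = 7.813 × 3.421 = 26.72.
N_c = (26.72 − 1)/tan33.2° = 39.31.
Effective surcharge at the founding depth q = γ·D_f = 19.7 × 1.06 = 20.882 kPa.
q_ult = c·N_c·s_c + q·N_q + 0.5·γ·B·N_γ·s_γ
     = 10 × 39.312 × 1.3 + 20.882 × 26.725 + 0.5 × 19.7 × 1.3 × 27.1 × 0.8
     = 511.05 + 558.07 + 277.61 = 1346.7 kPa.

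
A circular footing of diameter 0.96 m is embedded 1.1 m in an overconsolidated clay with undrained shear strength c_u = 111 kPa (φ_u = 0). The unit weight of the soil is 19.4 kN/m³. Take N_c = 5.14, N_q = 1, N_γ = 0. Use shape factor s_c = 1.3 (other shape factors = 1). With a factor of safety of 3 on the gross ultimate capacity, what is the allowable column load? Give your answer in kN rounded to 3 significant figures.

Overburden at base level: q = 19.4 × 1.1 = 21.34 kPa.
Cohesion term c·N_c·s_c = 111 × 5.14 × 1.3 = 741.7 kPa; surcharge term q·N_q = 21.34 × 1 = 21.34 kPa.
q_ult = 741.7 + 21.34 = 763.04 kPa.
Gross allowable pressure q_all = 763.04 / 3 = 254.35 kPa.
Footing area = 0.7238 m², so allowable column load = 254.35 × 0.7238 = 184.1 kN.

P_all ≈ 184 kN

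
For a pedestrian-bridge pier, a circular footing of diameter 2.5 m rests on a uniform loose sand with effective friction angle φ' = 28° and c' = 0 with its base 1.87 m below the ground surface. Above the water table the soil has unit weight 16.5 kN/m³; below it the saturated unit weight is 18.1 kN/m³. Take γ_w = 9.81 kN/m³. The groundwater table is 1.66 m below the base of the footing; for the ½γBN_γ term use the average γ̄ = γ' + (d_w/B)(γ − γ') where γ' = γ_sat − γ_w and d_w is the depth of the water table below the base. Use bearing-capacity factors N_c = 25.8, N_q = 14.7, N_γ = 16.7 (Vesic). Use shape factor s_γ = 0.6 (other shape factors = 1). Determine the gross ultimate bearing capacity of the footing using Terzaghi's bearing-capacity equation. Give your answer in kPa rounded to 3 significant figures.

q = γ·D_f = 16.5 × 1.87 = 30.855 kPa.
γ' = 8.29 kN/m³; averaging over the depth B below the base, γ̄ = γ' + (d_w/B)(γ − γ') = 13.741 kN/m³.
q·N_q = 30.855 × 14.7 = 453.57 kPa
0.5·γ·B·N_γ·s_γ = 0.5 × 13.741 × 2.5 × 16.7 × 0.6 = 172.11 kPa
q_ult = 453.57 + 172.11 = 625.68 kPa.

q_ult ≈ 626 kPa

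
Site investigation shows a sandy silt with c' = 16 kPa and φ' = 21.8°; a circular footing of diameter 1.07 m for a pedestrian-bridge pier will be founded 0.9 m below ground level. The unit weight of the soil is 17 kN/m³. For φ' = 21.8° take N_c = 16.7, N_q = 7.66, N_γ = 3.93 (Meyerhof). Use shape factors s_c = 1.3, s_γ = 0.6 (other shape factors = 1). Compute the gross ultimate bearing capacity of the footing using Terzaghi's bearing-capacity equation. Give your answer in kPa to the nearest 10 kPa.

Overburden at base level: q = 17 × 0.9 = 15.3 kPa.
Cohesion term c·N_c·s_c = 16 × 16.7 × 1.3 = 347.36 kPa; surcharge term q·N_q = 15.3 × 7.66 = 117.2 kPa; self-weight term 0.5·γ·B·N_γ·s_γ = 0.5 × 17 × 1.07 × 3.93 × 0.6 = 21.446 kPa.
q_ult = 347.36 + 117.2 + 21.446 = 486 kPa.

q_ult ≈ 490 kPa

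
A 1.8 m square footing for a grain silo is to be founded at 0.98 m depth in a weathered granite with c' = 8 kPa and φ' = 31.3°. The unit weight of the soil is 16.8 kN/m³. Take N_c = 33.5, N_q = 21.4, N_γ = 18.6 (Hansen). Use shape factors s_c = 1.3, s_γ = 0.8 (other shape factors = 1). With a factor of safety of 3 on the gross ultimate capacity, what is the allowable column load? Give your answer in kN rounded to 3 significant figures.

Overburden at base level: q = 16.8 × 0.98 = 16.464 kPa.
Cohesion term c·N_c·s_c = 8 × 33.5 × 1.3 = 348.4 kPa; surcharge term q·N_q = 16.464 × 21.4 = 352.33 kPa; self-weight term 0.5·γ·B·N_γ·s_γ = 0.5 × 16.8 × 1.8 × 18.6 × 0.8 = 224.99 kPa.
q_ult = 348.4 + 352.33 + 224.99 = 925.72 kPa.
Gross allowable pressure q_all = 925.72 / 3 = 308.57 kPa.
Footing area = 3.24 m², so allowable column load = 308.57 × 3.24 = 999.77 kN.

P_all ≈ 1000 kN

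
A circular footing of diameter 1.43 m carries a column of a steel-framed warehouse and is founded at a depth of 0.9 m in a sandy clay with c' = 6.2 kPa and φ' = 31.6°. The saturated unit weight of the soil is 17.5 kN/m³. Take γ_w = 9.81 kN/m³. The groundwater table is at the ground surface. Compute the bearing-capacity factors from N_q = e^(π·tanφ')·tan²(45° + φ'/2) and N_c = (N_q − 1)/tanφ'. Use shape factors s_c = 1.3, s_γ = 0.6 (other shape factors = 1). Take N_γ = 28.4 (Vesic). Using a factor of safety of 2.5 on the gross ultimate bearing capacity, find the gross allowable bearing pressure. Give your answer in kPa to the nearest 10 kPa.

N_q = e^(π·tan31.6°)·tan²(60.8°) = 22.12; N_c = (N_q − 1)/tanφ' = 34.33.
Water table at ground surface, so effective unit weight γ' = 17.5 − 9.81 = 7.69 kN/m³ is used throughout; overburden q = 7.69 × 0.9 = 6.921 kPa; the same γ' applies in the ½γBN_γ term.
Cohesion term c·N_c·s_c = 6.2 × 34.326 × 1.3 = 276.66 kPa; surcharge term q·N_q = 6.921 × 22.117 = 153.07 kPa; self-weight term 0.5·γ·B·N_γ·s_γ = 0.5 × 7.69 × 1.43 × 28.4 × 0.6 = 93.692 kPa.
q_ult = 276.66 + 153.07 + 93.692 = 523.43 kPa.
q_all = 523.43 / 2.5 = 209.37 kPa.

q_all ≈ 210 kPa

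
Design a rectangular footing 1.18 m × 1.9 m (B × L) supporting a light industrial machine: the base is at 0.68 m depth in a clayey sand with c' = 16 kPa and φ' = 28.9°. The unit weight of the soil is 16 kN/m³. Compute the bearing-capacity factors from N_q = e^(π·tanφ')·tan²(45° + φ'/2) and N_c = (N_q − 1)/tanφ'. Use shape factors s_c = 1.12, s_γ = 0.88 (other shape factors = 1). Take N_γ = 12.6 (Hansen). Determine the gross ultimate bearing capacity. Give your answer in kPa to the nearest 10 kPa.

q_ult ≈ 780 kPa

tan28.9° = 0.552, so N_q = e^(π×0.552)·tan²(59.45°) = 5.665 × 2.871 = 16.26.
N_c = (16.26 − 1)/tan28.9° = 27.65.
q = γ·D_f = 16 × 0.68 = 10.88 kPa.
c·N_c·s_c = 16 × 27.645 × 1.12 = 495.4 kPa
q·N_q = 10.88 × 16.261 = 176.92 kPa
0.5·γ·B·N_γ·s_γ = 0.5 × 16 × 1.18 × 12.6 × 0.88 = 104.67 kPa
q_ult = 495.4 + 176.92 + 104.67 = 776.99 kPa.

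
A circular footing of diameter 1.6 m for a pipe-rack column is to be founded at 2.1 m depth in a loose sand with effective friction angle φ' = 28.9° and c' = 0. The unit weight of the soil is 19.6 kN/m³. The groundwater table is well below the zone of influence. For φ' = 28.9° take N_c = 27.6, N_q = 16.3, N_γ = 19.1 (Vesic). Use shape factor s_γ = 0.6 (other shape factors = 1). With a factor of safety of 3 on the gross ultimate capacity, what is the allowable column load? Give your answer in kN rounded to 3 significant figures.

P_all ≈ 570 kN

Effective surcharge at the founding depth q = γ·D_f = 19.6 × 2.1 = 41.16 kPa.
q_ult = q·N_q + 0.5·γ·B·N_γ·s_γ
     = 41.16 × 16.3 + 0.5 × 19.6 × 1.6 × 19.1 × 0.6
     = 670.91 + 179.69 = 850.6 kPa.
Gross allowable pressure q_all = 850.6 / 3 = 283.53 kPa.
Footing area = 2.0106 m², so allowable column load = 283.53 × 2.0106 = 570.07 kN.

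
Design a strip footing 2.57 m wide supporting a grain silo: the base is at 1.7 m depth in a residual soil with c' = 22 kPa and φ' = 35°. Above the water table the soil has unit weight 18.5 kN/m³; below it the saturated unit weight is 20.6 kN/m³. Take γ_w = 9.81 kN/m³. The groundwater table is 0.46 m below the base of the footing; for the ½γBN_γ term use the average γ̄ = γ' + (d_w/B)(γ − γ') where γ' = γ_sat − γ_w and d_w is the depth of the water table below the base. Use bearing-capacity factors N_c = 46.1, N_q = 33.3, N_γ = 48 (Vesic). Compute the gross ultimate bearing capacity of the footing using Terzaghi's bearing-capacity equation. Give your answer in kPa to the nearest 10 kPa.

q_ult ≈ 2810 kPa

Overburden at base level: q = 18.5 × 1.7 = 31.45 kPa.
The water table is 0.46 m below the base (< B = 2.57 m), so the ½γBN_γ term uses γ̄ = γ' + (d_w/B)(γ − γ') = 10.79 + (0.46/2.57)(18.5 − 10.79) = 12.17 kN/m³.
Cohesion term c·N_c = 22 × 46.1 = 1014.2 kPa; surcharge term q·N_q = 31.45 × 33.3 = 1047.3 kPa; self-weight term 0.5·γ·B·N_γ = 0.5 × 12.17 × 2.57 × 48 = 750.65 kPa.
q_ult = 1014.2 + 1047.3 + 750.65 = 2812.1 kPa.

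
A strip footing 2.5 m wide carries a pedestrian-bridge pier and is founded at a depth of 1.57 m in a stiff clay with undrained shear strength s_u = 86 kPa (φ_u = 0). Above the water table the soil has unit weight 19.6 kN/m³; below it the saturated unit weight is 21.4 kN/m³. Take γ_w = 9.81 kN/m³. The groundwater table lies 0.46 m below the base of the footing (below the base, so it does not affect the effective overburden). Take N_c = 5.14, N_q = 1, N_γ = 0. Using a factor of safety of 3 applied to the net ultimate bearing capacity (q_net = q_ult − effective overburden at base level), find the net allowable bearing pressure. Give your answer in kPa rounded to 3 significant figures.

Overburden at base level: q = 19.6 × 1.57 = 30.772 kPa.
Cohesion term c·N_c = 86 × 5.14 = 442.04 kPa; surcharge term q·N_q = 30.772 × 1 = 30.772 kPa.
q_ult = 442.04 + 30.772 = 472.81 kPa.
Net ultimate: q_net = 472.81 − 30.772 = 442.04 kPa.
q_all(net) = 442.04 / 3 = 147.35 kPa.

q_all(net) ≈ 147 kPa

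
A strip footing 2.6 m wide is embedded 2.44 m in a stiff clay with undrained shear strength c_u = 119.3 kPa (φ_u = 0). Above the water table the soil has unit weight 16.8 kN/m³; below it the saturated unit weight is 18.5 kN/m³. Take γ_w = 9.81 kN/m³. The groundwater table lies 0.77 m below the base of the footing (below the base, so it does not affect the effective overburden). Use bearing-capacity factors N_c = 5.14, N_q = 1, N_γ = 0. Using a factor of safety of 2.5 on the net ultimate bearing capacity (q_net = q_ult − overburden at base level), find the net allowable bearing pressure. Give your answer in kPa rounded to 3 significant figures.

q_all(net) ≈ 245 kPa

q = γ·D_f = 16.8 × 2.44 = 40.992 kPa.
c·N_c = 119.3 × 5.14 = 613.2 kPa
q·N_q = 40.992 × 1 = 40.992 kPa
q_ult = 613.2 + 40.992 = 654.19 kPa.
q_net = 654.19 − 40.992 = 613.2 kPa.
q_all(net) = 613.2 / 2.5 = 245.28 kPa.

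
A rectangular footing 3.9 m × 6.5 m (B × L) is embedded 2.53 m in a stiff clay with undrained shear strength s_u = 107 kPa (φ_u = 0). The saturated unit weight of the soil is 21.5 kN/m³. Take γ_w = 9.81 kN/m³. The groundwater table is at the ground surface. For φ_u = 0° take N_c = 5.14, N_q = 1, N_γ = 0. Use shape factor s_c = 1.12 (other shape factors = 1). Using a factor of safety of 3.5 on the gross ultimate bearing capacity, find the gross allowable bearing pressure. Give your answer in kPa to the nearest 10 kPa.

q_all ≈ 180 kPa

With the water table at the surface the whole profile is submerged: γ' = 21.5 − 9.81 = 11.69 kN/m³, so q = γ'·D_f = 29.576 kPa.
q_ult = c·N_c·s_c + q·N_q
     = 107 × 5.14 × 1.12 + 29.576 × 1
     = 615.98 + 29.576 = 645.55 kPa.
q_all = 645.55 / 3.5 = 184.44 kPa.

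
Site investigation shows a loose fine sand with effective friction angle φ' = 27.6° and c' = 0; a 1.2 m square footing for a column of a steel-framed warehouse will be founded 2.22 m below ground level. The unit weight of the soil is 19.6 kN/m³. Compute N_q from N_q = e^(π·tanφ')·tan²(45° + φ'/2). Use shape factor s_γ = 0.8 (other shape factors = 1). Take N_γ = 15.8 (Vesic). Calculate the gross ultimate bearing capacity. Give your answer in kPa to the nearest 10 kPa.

tan27.6° = 0.5228, so N_q = e^(π×0.5228)·tan²(58.8°) = 5.167 × 2.726 = 14.09.
q = γ·D_f = 19.6 × 2.22 = 43.512 kPa.
q·N_q = 43.512 × 14.089 = 613.03 kPa
0.5·γ·B·N_γ·s_γ = 0.5 × 19.6 × 1.2 × 15.8 × 0.8 = 148.65 kPa
q_ult = 613.03 + 148.65 = 761.68 kPa.

q_ult ≈ 760 kPa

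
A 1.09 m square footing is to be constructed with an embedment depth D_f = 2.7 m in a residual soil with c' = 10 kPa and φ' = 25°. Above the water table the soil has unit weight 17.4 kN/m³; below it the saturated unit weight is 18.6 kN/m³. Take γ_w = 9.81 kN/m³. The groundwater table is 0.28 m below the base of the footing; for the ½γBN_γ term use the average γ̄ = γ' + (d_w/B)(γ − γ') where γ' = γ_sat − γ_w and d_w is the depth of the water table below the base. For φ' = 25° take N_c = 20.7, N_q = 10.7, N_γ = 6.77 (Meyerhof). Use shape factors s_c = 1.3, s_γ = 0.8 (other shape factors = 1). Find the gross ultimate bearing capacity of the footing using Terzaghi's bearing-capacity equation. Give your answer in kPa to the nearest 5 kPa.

q_ult ≈ 805 kPa

q = γ·D_f = 17.4 × 2.7 = 46.98 kPa.
γ' = 8.79 kN/m³; averaging over the depth B below the base, γ̄ = γ' + (d_w/B)(γ − γ') = 11.002 kN/m³.
c·N_c·s_c = 10 × 20.7 × 1.3 = 269.1 kPa
q·N_q = 46.98 × 10.7 = 502.69 kPa
0.5·γ·B·N_γ·s_γ = 0.5 × 11.002 × 1.09 × 6.77 × 0.8 = 32.474 kPa
q_ult = 269.1 + 502.69 + 32.474 = 804.26 kPa.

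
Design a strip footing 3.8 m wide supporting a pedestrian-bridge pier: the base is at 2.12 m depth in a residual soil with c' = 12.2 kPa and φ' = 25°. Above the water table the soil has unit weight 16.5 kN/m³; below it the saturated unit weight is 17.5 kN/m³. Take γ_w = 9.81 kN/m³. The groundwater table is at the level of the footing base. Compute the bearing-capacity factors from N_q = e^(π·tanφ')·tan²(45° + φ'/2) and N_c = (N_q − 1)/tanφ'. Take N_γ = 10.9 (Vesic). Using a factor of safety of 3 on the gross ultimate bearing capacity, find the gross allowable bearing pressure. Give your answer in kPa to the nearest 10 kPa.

q_all ≈ 260 kPa

N_q = e^(π·tan25°)·tan²(57.5°) = 10.66; N_c = (N_q − 1)/tanφ' = 20.72.
q = γ·D_f = 16.5 × 2.12 = 34.98 kPa.
For the ½γBN_γ term take γ' = 17.5 − 9.81 = 7.69 kN/m³ (soil below base is submerged).
c·N_c = 12.2 × 20.721 = 252.79 kPa
q·N_q = 34.98 × 10.662 = 372.96 kPa
0.5·γ·B·N_γ = 0.5 × 7.69 × 3.8 × 10.9 = 159.26 kPa
q_ult = 252.79 + 372.96 + 159.26 = 785.01 kPa.
q_all = 785.01 / 3 = 261.67 kPa.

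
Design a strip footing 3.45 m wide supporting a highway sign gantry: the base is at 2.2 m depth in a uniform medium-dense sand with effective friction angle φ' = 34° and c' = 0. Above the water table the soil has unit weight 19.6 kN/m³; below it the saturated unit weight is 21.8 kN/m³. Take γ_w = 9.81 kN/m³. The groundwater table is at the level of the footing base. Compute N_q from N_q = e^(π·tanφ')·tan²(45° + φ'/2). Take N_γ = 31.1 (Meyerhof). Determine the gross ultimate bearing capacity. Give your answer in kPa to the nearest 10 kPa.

q_ult ≈ 1910 kPa

tan34° = 0.6745, so N_q = e^(π×0.6745)·tan²(62°) = 8.323 × 3.537 = 29.44.
Effective surcharge at the founding depth q = γ·D_f = 19.6 × 2.2 = 43.12 kPa.
The water table coincides with the base, so in the self-weight term γ → γ' = 11.99 kN/m³.
q_ult = q·N_q + 0.5·γ·B·N_γ
     = 43.12 × 29.44 + 0.5 × 11.99 × 3.45 × 31.1
     = 1269.4 + 643.23 = 1912.7 kPa.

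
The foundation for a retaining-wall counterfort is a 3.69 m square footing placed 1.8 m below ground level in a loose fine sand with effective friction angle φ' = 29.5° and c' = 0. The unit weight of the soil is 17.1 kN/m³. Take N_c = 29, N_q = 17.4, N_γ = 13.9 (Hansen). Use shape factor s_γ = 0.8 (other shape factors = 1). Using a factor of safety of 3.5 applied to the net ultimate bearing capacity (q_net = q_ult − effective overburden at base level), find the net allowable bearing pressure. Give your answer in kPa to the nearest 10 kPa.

q_all(net) ≈ 240 kPa

Effective surcharge at the founding depth q = γ·D_f = 17.1 × 1.8 = 30.78 kPa.
q_ult = q·N_q + 0.5·γ·B·N_γ·s_γ
     = 30.78 × 17.4 + 0.5 × 17.1 × 3.69 × 13.9 × 0.8
     = 535.57 + 350.83 = 886.4 kPa.
Net ultimate: q_net = 886.4 − 30.78 = 855.62 kPa.
q_all(net) = 855.62 / 3.5 = 244.46 kPa.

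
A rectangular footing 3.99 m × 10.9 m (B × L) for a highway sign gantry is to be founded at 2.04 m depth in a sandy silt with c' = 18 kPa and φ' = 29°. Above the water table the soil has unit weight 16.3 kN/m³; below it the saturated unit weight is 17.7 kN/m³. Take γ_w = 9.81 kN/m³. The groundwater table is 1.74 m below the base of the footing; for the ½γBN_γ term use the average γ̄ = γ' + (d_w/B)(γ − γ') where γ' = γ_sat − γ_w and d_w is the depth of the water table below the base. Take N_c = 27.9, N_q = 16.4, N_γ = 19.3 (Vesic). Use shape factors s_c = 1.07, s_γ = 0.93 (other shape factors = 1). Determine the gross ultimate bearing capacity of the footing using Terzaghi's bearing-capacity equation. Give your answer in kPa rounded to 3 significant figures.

Effective surcharge at the founding depth q = γ·D_f = 16.3 × 2.04 = 33.252 kPa.
With d_w = 1.74 m < B, γ̄ = 7.89 + (1.74/3.99) × (16.3 − 7.89) = 11.558 kN/m³.
q_ult = c·N_c·s_c + q·N_q + 0.5·γ·B·N_γ·s_γ
     = 18 × 27.9 × 1.07 + 33.252 × 16.4 + 0.5 × 11.558 × 3.99 × 19.3 × 0.93
     = 537.35 + 545.33 + 413.85 = 1496.5 kPa.

q_ult ≈ 1500 kPa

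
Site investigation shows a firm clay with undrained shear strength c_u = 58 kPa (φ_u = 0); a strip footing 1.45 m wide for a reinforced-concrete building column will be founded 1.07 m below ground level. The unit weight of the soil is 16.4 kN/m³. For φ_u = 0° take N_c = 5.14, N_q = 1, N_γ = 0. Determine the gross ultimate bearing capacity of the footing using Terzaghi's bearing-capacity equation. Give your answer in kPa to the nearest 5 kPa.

q_ult ≈ 315 kPa

q = γ·D_f = 16.4 × 1.07 = 17.548 kPa.
c·N_c = 58 × 5.14 = 298.12 kPa
q·N_q = 17.548 × 1 = 17.548 kPa
q_ult = 298.12 + 17.548 = 315.67 kPa.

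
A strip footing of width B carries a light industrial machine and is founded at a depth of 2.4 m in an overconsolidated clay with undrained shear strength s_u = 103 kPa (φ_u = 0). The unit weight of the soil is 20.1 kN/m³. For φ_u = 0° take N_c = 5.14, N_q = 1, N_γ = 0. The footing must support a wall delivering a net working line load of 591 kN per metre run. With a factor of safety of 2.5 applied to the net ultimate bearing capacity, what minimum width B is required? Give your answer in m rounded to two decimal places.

Overburden at base level: q = 20.1 × 2.4 = 48.24 kPa.
Cohesion term c·N_c = 103 × 5.14 = 529.42 kPa; surcharge term q·N_q = 48.24 × 1 = 48.24 kPa.
q_ult = 529.42 + 48.24 = 577.66 kPa.
For φ = 0 the ½γBN_γ term vanishes, so q_ult is independent of B. q_net = 577.66 − 48.24 = 529.42 kPa; q_all(net) = 529.42/2.5 = 211.77 kPa.
Required width B = w / q_all(net) = 591 / 211.77 = 2.791 m.

B = 2.79 m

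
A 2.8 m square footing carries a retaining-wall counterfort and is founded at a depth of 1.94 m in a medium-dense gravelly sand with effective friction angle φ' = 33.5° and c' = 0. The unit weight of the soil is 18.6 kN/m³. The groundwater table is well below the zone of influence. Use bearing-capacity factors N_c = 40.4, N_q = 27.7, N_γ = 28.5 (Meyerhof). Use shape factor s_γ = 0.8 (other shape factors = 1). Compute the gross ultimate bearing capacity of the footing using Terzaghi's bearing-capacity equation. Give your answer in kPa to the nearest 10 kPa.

q = γ·D_f = 18.6 × 1.94 = 36.084 kPa.
q·N_q = 36.084 × 27.7 = 999.53 kPa
0.5·γ·B·N_γ·s_γ = 0.5 × 18.6 × 2.8 × 28.5 × 0.8 = 593.71 kPa
q_ult = 999.53 + 593.71 = 1593.2 kPa.

q_ult ≈ 1590 kPa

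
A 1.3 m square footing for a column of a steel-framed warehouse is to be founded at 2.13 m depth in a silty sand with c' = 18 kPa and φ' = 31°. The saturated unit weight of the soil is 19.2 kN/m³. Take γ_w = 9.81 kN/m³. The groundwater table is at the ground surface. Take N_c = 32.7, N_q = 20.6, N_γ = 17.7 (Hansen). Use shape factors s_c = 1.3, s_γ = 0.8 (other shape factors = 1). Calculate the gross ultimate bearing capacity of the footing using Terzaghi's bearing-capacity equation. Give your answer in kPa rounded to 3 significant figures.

γ' = 19.2 − 9.81 = 9.39 kN/m³ (submerged throughout). q = 9.39 × 2.13 = 20.001 kPa; the same γ' applies in the ½γBN_γ term.
c·N_c·s_c = 18 × 32.7 × 1.3 = 765.18 kPa
q·N_q = 20.001 × 20.6 = 412.01 kPa
0.5·γ·B·N_γ·s_γ = 0.5 × 9.39 × 1.3 × 17.7 × 0.8 = 86.426 kPa
q_ult = 765.18 + 412.01 + 86.426 = 1263.6 kPa.

q_ult ≈ 1260 kPa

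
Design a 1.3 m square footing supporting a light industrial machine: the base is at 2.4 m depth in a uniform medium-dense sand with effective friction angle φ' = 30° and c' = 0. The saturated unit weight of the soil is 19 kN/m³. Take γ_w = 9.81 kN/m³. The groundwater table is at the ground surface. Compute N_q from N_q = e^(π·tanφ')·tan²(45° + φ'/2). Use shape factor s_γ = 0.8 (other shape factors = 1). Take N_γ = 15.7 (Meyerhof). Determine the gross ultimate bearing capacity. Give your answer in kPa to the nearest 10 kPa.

tan30° = 0.5774, so N_q = e^(π×0.5774)·tan²(60°) = 6.134 × 3.0 = 18.4.
γ' = 19 − 9.81 = 9.19 kN/m³ (submerged throughout). q = 9.19 × 2.4 = 22.056 kPa; the same γ' applies in the ½γBN_γ term.
q·N_q = 22.056 × 18.401 = 405.86 kPa
0.5·γ·B·N_γ·s_γ = 0.5 × 9.19 × 1.3 × 15.7 × 0.8 = 75.027 kPa
q_ult = 405.86 + 75.027 = 480.88 kPa.

q_ult ≈ 480 kPa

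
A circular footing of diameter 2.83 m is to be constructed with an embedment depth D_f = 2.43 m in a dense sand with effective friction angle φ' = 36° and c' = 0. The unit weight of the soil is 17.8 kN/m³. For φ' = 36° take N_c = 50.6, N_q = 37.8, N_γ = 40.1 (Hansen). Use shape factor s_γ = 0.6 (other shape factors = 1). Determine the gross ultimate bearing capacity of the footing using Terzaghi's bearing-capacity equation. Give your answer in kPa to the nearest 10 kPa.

Overburden at base level: q = 17.8 × 2.43 = 43.254 kPa.
Surcharge term q·N_q = 43.254 × 37.8 = 1635 kPa; self-weight term 0.5·γ·B·N_γ·s_γ = 0.5 × 17.8 × 2.83 × 40.1 × 0.6 = 606 kPa.
q_ult = 1635 + 606 = 2241 kPa.

q_ult ≈ 2240 kPa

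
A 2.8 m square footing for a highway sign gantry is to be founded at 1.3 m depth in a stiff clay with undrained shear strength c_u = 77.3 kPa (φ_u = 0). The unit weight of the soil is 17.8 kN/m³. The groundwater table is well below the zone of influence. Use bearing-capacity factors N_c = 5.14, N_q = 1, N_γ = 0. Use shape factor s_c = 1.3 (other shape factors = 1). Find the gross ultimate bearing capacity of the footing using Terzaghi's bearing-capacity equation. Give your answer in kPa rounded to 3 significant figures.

q_ult ≈ 540 kPa

Overburden at base level: q = 17.8 × 1.3 = 23.14 kPa.
Cohesion term c·N_c·s_c = 77.3 × 5.14 × 1.3 = 516.52 kPa; surcharge term q·N_q = 23.14 × 1 = 23.14 kPa.
q_ult = 516.52 + 23.14 = 539.66 kPa.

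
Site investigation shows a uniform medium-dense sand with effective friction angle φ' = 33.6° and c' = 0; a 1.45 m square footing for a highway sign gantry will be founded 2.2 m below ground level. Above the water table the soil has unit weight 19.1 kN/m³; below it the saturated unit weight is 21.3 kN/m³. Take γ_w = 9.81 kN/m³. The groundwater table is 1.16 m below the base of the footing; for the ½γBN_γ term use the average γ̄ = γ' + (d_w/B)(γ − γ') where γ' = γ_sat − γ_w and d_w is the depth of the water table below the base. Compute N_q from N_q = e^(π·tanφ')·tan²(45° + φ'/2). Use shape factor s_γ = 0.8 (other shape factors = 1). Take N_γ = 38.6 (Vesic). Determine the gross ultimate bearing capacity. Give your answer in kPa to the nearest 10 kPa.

q_ult ≈ 1570 kPa

tan33.6° = 0.6644, so N_q = e^(π×0.6644)·tan²(61.8°) = 8.063 × 3.478 = 28.04.
Effective surcharge at the founding depth q = γ·D_f = 19.1 × 2.2 = 42.02 kPa.
With d_w = 1.16 m < B, γ̄ = 11.49 + (1.16/1.45) × (19.1 − 11.49) = 17.578 kN/m³.
q_ult = q·N_q + 0.5·γ·B·N_γ·s_γ
     = 42.02 × 28.044 + 0.5 × 17.578 × 1.45 × 38.6 × 0.8
     = 1178.4 + 393.54 = 1572 kPa.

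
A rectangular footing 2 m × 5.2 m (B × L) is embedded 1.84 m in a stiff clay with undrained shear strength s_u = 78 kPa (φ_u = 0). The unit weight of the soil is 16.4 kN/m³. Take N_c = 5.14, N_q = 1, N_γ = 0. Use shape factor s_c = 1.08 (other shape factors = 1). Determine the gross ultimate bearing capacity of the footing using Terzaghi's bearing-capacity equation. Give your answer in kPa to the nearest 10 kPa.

Overburden at base level: q = 16.4 × 1.84 = 30.176 kPa.
Cohesion term c·N_c·s_c = 78 × 5.14 × 1.08 = 432.99 kPa; surcharge term q·N_q = 30.176 × 1 = 30.176 kPa.
q_ult = 432.99 + 30.176 = 463.17 kPa.

q_ult ≈ 460 kPa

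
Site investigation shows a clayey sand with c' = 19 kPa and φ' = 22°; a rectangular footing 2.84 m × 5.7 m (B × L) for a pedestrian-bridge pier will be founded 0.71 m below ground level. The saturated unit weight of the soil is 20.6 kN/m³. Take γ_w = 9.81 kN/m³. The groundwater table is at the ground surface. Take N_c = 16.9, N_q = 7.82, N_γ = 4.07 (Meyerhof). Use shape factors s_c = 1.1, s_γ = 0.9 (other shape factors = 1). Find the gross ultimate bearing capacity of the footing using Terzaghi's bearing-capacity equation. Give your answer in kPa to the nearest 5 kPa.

q_ult ≈ 470 kPa

With the water table at the surface the whole profile is submerged: γ' = 20.6 − 9.81 = 10.79 kN/m³, so q = γ'·D_f = 7.6609 kPa; the same γ' applies in the ½γBN_γ term.
q_ult = c·N_c·s_c + q·N_q + 0.5·γ·B·N_γ·s_γ
     = 19 × 16.9 × 1.1 + 7.6609 × 7.82 + 0.5 × 10.79 × 2.84 × 4.07 × 0.9
     = 353.21 + 59.908 + 56.124 = 469.24 kPa.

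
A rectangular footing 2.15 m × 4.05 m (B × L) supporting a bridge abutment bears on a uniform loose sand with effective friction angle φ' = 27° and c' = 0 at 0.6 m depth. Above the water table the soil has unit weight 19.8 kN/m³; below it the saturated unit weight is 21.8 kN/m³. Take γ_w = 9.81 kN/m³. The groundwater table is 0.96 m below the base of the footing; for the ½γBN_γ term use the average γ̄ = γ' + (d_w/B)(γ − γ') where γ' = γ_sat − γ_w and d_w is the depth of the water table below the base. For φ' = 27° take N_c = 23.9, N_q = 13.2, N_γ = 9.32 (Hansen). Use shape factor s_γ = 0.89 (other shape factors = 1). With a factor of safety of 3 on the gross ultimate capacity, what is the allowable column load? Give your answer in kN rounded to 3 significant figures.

P_all ≈ 856 kN

q = γ·D_f = 19.8 × 0.6 = 11.88 kPa.
γ' = 11.99 kN/m³; averaging over the depth B below the base, γ̄ = γ' + (d_w/B)(γ − γ') = 15.477 kN/m³.
q·N_q = 11.88 × 13.2 = 156.82 kPa
0.5·γ·B·N_γ·s_γ = 0.5 × 15.477 × 2.15 × 9.32 × 0.89 = 138.01 kPa
q_ult = 156.82 + 138.01 = 294.83 kPa.
Gross allowable pressure q_all = 294.83 / 3 = 98.275 kPa.
Footing area = 8.7075 m², so allowable column load = 98.275 × 8.7075 = 855.73 kN.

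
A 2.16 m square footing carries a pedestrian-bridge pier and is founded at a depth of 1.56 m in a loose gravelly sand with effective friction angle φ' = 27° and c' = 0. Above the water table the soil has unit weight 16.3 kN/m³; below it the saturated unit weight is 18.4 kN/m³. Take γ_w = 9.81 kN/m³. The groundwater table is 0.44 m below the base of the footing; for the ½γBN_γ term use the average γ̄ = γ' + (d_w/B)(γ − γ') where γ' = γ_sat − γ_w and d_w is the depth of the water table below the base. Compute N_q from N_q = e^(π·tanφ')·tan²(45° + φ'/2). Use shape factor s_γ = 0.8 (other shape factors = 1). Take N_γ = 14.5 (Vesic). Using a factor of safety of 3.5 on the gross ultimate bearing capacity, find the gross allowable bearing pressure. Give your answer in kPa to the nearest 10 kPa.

q_all ≈ 130 kPa

N_q = e^(π·tan27°)·tan²(58.5°) = 13.2.
Effective surcharge at the founding depth q = γ·D_f = 16.3 × 1.56 = 25.428 kPa.
With d_w = 0.44 m < B, γ̄ = 8.59 + (0.44/2.16) × (16.3 − 8.59) = 10.161 kN/m³.
q_ult = q·N_q + 0.5·γ·B·N_γ·s_γ
     = 25.428 × 13.199 + 0.5 × 10.161 × 2.16 × 14.5 × 0.8
     = 335.63 + 127.29 = 462.92 kPa.
q_all = 462.92 / 3.5 = 132.26 kPa.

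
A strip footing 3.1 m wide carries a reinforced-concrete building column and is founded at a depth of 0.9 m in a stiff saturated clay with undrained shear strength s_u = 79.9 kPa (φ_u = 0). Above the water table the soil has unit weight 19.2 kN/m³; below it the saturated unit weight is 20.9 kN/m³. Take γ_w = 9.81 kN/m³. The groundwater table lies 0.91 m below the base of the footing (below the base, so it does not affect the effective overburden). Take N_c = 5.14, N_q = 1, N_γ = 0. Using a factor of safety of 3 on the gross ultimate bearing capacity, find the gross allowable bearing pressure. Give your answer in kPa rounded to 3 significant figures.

q_all ≈ 143 kPa

Effective surcharge at the founding depth q = γ·D_f = 19.2 × 0.9 = 17.28 kPa.
q_ult = c·N_c + q·N_q
     = 79.9 × 5.14 + 17.28 × 1
     = 410.69 + 17.28 = 427.97 kPa.
q_all = 427.97 / 3 = 142.66 kPa.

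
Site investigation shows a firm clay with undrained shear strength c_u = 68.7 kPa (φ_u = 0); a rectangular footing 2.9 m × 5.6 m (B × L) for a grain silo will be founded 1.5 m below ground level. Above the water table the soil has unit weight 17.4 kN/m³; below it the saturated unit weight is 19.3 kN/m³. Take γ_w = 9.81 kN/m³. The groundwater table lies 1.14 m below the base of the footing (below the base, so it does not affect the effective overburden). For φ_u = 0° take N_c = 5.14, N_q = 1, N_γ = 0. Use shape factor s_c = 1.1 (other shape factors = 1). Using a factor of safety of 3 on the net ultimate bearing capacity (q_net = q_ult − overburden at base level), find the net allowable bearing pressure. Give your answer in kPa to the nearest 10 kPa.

q_all(net) ≈ 130 kPa

Overburden at base level: q = 17.4 × 1.5 = 26.1 kPa.
Cohesion term c·N_c·s_c = 68.7 × 5.14 × 1.1 = 388.43 kPa; surcharge term q·N_q = 26.1 × 1 = 26.1 kPa.
q_ult = 388.43 + 26.1 = 414.53 kPa.
q_net = 414.53 − 26.1 = 388.43 kPa.
q_all(net) = 388.43 / 3 = 129.48 kPa.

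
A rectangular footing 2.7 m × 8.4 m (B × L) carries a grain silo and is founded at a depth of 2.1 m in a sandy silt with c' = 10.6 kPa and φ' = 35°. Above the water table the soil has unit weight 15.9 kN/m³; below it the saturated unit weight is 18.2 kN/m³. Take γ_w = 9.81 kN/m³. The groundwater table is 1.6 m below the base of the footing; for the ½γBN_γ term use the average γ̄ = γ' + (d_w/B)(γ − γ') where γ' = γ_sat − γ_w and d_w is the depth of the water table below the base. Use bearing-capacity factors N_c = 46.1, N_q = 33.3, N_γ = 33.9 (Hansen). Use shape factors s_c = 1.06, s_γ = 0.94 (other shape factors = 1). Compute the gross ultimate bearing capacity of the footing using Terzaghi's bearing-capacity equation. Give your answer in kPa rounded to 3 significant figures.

q_ult ≈ 2180 kPa

Overburden at base level: q = 15.9 × 2.1 = 33.39 kPa.
The water table is 1.6 m below the base (< B = 2.7 m), so the ½γBN_γ term uses γ̄ = γ' + (d_w/B)(γ − γ') = 8.39 + (1.6/2.7)(15.9 − 8.39) = 12.84 kN/m³.
Cohesion term c·N_c·s_c = 10.6 × 46.1 × 1.06 = 517.98 kPa; surcharge term q·N_q = 33.39 × 33.3 = 1111.9 kPa; self-weight term 0.5·γ·B·N_γ·s_γ = 0.5 × 12.84 × 2.7 × 33.9 × 0.94 = 552.38 kPa.
q_ult = 517.98 + 1111.9 + 552.38 = 2182.2 kPa.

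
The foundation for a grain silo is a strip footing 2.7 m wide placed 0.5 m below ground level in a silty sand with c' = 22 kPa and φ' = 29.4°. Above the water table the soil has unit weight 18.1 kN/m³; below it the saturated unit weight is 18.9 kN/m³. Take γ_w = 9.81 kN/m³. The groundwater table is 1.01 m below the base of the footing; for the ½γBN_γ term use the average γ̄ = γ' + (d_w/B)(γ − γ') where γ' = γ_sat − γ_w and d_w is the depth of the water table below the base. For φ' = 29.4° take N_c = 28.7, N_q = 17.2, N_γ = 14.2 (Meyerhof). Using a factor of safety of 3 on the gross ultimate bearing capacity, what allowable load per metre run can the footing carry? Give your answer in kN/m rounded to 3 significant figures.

≈ 923 kN/m

Effective surcharge at the founding depth q = γ·D_f = 18.1 × 0.5 = 9.05 kPa.
With d_w = 1.01 m < B, γ̄ = 9.09 + (1.01/2.7) × (18.1 − 9.09) = 12.46 kN/m³.
q_ult = c·N_c + q·N_q + 0.5·γ·B·N_γ
     = 22 × 28.7 + 9.05 × 17.2 + 0.5 × 12.46 × 2.7 × 14.2
     = 631.4 + 155.66 + 238.87 = 1025.9 kPa.
Gross allowable pressure q_all = 1025.9 / 3 = 341.98 kPa.
Allowable wall load = q_all × B = 341.98 × 2.7 = 923.33 kN per metre run.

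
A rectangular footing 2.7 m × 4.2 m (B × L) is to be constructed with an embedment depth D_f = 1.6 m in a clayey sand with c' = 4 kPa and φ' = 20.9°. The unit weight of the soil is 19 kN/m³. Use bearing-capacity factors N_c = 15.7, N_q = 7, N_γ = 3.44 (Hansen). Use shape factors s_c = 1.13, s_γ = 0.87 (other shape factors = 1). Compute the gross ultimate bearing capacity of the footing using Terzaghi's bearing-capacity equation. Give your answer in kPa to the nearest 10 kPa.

q_ult ≈ 360 kPa

Effective surcharge at the founding depth q = γ·D_f = 19 × 1.6 = 30.4 kPa.
q_ult = c·N_c·s_c + q·N_q + 0.5·γ·B·N_γ·s_γ
     = 4 × 15.7 × 1.13 + 30.4 × 7 + 0.5 × 19 × 2.7 × 3.44 × 0.87
     = 70.964 + 212.8 + 76.765 = 360.53 kPa.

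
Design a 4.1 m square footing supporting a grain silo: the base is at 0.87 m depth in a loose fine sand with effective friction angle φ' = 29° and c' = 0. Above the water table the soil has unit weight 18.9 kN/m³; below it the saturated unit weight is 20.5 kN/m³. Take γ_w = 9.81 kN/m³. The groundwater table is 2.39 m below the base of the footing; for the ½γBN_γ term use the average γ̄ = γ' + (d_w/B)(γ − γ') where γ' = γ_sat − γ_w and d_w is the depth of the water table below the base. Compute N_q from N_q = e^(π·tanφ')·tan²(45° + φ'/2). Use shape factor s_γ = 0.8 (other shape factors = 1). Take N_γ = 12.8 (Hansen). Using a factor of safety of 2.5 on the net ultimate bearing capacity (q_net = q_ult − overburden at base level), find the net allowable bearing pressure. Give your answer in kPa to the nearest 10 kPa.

q_all(net) ≈ 230 kPa

N_q = e^(π·tan29°)·tan²(59.5°) = 16.44.
Overburden at base level: q = 18.9 × 0.87 = 16.443 kPa.
The water table is 2.39 m below the base (< B = 4.1 m), so the ½γBN_γ term uses γ̄ = γ' + (d_w/B)(γ − γ') = 10.69 + (2.39/4.1)(18.9 − 10.69) = 15.476 kN/m³.
Surcharge term q·N_q = 16.443 × 16.443 = 270.38 kPa; self-weight term 0.5·γ·B·N_γ·s_γ = 0.5 × 15.476 × 4.1 × 12.8 × 0.8 = 324.87 kPa.
q_ult = 270.38 + 324.87 = 595.25 kPa.
q_net = 595.25 − 16.443 = 578.8 kPa.
q_all(net) = 578.8 / 2.5 = 231.52 kPa.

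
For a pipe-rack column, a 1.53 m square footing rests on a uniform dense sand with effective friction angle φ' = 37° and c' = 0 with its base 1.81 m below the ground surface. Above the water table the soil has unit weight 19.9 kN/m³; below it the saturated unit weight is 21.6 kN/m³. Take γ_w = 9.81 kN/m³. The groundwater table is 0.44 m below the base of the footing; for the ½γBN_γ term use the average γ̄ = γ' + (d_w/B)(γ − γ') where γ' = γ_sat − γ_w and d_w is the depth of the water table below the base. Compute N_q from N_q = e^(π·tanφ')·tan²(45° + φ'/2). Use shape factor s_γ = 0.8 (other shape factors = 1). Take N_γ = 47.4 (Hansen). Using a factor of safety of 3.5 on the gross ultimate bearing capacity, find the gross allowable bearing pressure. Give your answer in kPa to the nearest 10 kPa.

N_q = e^(π·tan37°)·tan²(63.5°) = 42.92.
Overburden at base level: q = 19.9 × 1.81 = 36.019 kPa.
The water table is 0.44 m below the base (< B = 1.53 m), so the ½γBN_γ term uses γ̄ = γ' + (d_w/B)(γ − γ') = 11.79 + (0.44/1.53)(19.9 − 11.79) = 14.122 kN/m³.
Surcharge term q·N_q = 36.019 × 42.92 = 1545.9 kPa; self-weight term 0.5·γ·B·N_γ·s_γ = 0.5 × 14.122 × 1.53 × 47.4 × 0.8 = 409.67 kPa.
q_ult = 1545.9 + 409.67 = 1955.6 kPa.
q_all = 1955.6 / 3.5 = 558.74 kPa.

q_all ≈ 560 kPa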